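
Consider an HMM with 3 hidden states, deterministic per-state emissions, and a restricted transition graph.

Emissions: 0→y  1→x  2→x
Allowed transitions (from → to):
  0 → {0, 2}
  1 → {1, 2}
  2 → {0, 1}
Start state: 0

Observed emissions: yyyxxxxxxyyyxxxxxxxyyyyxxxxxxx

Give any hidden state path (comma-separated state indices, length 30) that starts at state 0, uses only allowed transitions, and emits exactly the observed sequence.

0,0,0,2,1,1,2,1,2,0,0,0,2,1,1,2,1,1,2,0,0,0,0,2,1,1,2,1,2,1

  [0] y  {0}  => 0  start
  [1] y  {0}  => 0  0->0 ok
  [2] y  {0}  => 0  0->0 ok
  [3] x  {1,2}  => 2  0->2 ok
  [4] x  {1,2}  => 1  2->1 ok
  [5] x  {1,2}  => 1  1->1 ok
  [6] x  {1,2}  => 2  1->2 ok
  [7] x  {1,2}  => 1  2->1 ok
  [8] x  {1,2}  => 2  1->2 ok
  [9] y  {0}  => 0  2->0 ok
  [10] y  {0}  => 0  0->0 ok
  [11] y  {0}  => 0  0->0 ok
  [12] x  {1,2}  => 2  0->2 ok
  [13] x  {1,2}  => 1  2->1 ok
  [14] x  {1,2}  => 1  1->1 ok
  [15] x  {1,2}  => 2  1->2 ok
  [16] x  {1,2}  => 1  2->1 ok
  [17] x  {1,2}  => 1  1->1 ok
  [18] x  {1,2}  => 2  1->2 ok
  [19] y  {0}  => 0  2->0 ok
  [20] y  {0}  => 0  0->0 ok
  [21] y  {0}  => 0  0->0 ok
  [22] y  {0}  => 0  0->0 ok
  [23] x  {1,2}  => 2  0->2 ok
  [24] x  {1,2}  => 1  2->1 ok
  [25] x  {1,2}  => 1  1->1 ok
  [26] x  {1,2}  => 2  1->2 ok
  [27] x  {1,2}  => 1  2->1 ok
  [28] x  {1,2}  => 2  1->2 ok
  [29] x  {1,2}  => 1  2->1 ok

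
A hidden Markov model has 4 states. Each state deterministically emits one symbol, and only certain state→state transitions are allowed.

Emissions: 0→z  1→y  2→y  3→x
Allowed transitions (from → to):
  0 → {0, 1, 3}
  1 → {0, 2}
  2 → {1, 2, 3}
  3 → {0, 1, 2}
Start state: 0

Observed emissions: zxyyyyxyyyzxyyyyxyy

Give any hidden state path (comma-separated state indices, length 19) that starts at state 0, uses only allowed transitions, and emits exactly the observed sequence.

  0: obs=z cand={0} pick 0 [start]
  1: obs=x cand={3} pick 3 [0->3 ok]
  2: obs=y cand={1,2} pick 1 [3->1 ok]
  3: obs=y cand={1,2} pick 2 [1->2 ok]
  4: obs=y cand={1,2} pick 1 [2->1 ok]
  5: obs=y cand={1,2} pick 2 [1->2 ok]
  6: obs=x cand={3} pick 3 [2->3 ok]
  7: obs=y cand={1,2} pick 2 [3->2 ok]
  8: obs=y cand={1,2} pick 2 [2->2 ok]
  9: obs=y cand={1,2} pick 1 [2->1 ok]
  10: obs=z cand={0} pick 0 [1->0 ok]
  11: obs=x cand={3} pick 3 [0->3 ok]
  12: obs=y cand={1,2} pick 2 [3->2 ok]
  13: obs=y cand={1,2} pick 1 [2->1 ok]
  14: obs=y cand={1,2} pick 2 [1->2 ok]
  15: obs=y cand={1,2} pick 2 [2->2 ok]
  16: obs=x cand={3} pick 3 [2->3 ok]
  17: obs=y cand={1,2} pick 1 [3->1 ok]
  18: obs=y cand={1,2} pick 2 [1->2 ok]

0,3,1,2,1,2,3,2,2,1,0,3,2,1,2,2,3,1,2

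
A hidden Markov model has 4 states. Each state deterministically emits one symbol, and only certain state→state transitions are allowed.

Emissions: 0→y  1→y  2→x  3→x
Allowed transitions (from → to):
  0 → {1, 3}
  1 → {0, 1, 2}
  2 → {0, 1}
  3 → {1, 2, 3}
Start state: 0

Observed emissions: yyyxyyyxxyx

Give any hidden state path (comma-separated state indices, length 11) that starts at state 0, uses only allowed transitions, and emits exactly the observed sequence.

  pos 0: y in {0,1}, choose 0; start
  pos 1: y in {0,1}, choose 1; 0->1 ok
  pos 2: y in {0,1}, choose 0; 1->0 ok
  pos 3: x in {2,3}, choose 3; 0->3 ok
  pos 4: y in {0,1}, choose 1; 3->1 ok
  pos 5: y in {0,1}, choose 1; 1->1 ok
  pos 6: y in {0,1}, choose 0; 1->0 ok
  pos 7: x in {2,3}, choose 3; 0->3 ok
  pos 8: x in {2,3}, choose 3; 3->3 ok
  pos 9: y in {0,1}, choose 1; 3->1 ok
  pos 10: x in {2,3}, choose 2; 1->2 ok

0,1,0,3,1,1,0,3,3,1,2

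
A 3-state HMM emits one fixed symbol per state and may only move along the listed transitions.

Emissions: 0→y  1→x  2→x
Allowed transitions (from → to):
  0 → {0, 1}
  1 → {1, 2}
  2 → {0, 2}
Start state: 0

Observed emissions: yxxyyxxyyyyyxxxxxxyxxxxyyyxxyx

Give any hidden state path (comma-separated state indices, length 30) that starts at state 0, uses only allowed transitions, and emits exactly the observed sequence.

  [0] y  {0}  => 0  start
  [1] x  {1,2}  => 1  0->1 ok
  [2] x  {1,2}  => 2  1->2 ok
  [3] y  {0}  => 0  2->0 ok
  [4] y  {0}  => 0  0->0 ok
  [5] x  {1,2}  => 1  0->1 ok
  [6] x  {1,2}  => 2  1->2 ok
  [7] y  {0}  => 0  2->0 ok
  [8] y  {0}  => 0  0->0 ok
  [9] y  {0}  => 0  0->0 ok
  [10] y  {0}  => 0  0->0 ok
  [11] y  {0}  => 0  0->0 ok
  [12] x  {1,2}  => 1  0->1 ok
  [13] x  {1,2}  => 1  1->1 ok
  [14] x  {1,2}  => 1  1->1 ok
  [15] x  {1,2}  => 1  1->1 ok
  [16] x  {1,2}  => 1  1->1 ok
  [17] x  {1,2}  => 2  1->2 ok
  [18] y  {0}  => 0  2->0 ok
  [19] x  {1,2}  => 1  0->1 ok
  [20] x  {1,2}  => 1  1->1 ok
  [21] x  {1,2}  => 2  1->2 ok
  [22] x  {1,2}  => 2  2->2 ok
  [23] y  {0}  => 0  2->0 ok
  [24] y  {0}  => 0  0->0 ok
  [25] y  {0}  => 0  0->0 ok
  [26] x  {1,2}  => 1  0->1 ok
  [27] x  {1,2}  => 2  1->2 ok
  [28] y  {0}  => 0  2->0 ok
  [29] x  {1,2}  => 1  0->1 ok

0,1,2,0,0,1,2,0,0,0,0,0,1,1,1,1,1,2,0,1,1,2,2,0,0,0,1,2,0,1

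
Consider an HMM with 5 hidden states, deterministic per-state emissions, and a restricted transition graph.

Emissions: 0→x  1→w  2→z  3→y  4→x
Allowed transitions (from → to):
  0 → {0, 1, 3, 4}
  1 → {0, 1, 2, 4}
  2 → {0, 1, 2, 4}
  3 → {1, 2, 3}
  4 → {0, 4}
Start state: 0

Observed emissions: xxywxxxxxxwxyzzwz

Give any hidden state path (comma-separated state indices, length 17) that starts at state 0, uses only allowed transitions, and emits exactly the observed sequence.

0,0,3,1,4,4,4,4,4,0,1,0,3,2,2,1,2

  0: obs=x cand={0,4} pick 0 [start]
  1: obs=x cand={0,4} pick 0 [0->0 ok]
  2: obs=y cand={3} pick 3 [0->3 ok]
  3: obs=w cand={1} pick 1 [3->1 ok]
  4: obs=x cand={0,4} pick 4 [1->4 ok]
  5: obs=x cand={0,4} pick 4 [4->4 ok]
  6: obs=x cand={0,4} pick 4 [4->4 ok]
  7: obs=x cand={0,4} pick 4 [4->4 ok]
  8: obs=x cand={0,4} pick 4 [4->4 ok]
  9: obs=x cand={0,4} pick 0 [4->0 ok]
  10: obs=w cand={1} pick 1 [0->1 ok]
  11: obs=x cand={0,4} pick 0 [1->0 ok]
  12: obs=y cand={3} pick 3 [0->3 ok]
  13: obs=z cand={2} pick 2 [3->2 ok]
  14: obs=z cand={2} pick 2 [2->2 ok]
  15: obs=w cand={1} pick 1 [2->1 ok]
  16: obs=z cand={2} pick 2 [1->2 ok]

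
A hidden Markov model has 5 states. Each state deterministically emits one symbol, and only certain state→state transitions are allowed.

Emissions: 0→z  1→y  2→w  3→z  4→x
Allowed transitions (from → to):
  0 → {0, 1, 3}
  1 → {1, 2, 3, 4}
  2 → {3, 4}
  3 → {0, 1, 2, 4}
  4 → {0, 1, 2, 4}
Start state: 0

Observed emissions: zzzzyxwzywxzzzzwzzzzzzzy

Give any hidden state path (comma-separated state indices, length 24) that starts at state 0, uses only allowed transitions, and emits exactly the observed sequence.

  [0] z  {0,3}  => 0  start
  [1] z  {0,3}  => 3  0->3 ok
  [2] z  {0,3}  => 0  3->0 ok
  [3] z  {0,3}  => 0  0->0 ok
  [4] y  {1}  => 1  0->1 ok
  [5] x  {4}  => 4  1->4 ok
  [6] w  {2}  => 2  4->2 ok
  [7] z  {0,3}  => 3  2->3 ok
  [8] y  {1}  => 1  3->1 ok
  [9] w  {2}  => 2  1->2 ok
  [10] x  {4}  => 4  2->4 ok
  [11] z  {0,3}  => 0  4->0 ok
  [12] z  {0,3}  => 0  0->0 ok
  [13] z  {0,3}  => 0  0->0 ok
  [14] z  {0,3}  => 3  0->3 ok
  [15] w  {2}  => 2  3->2 ok
  [16] z  {0,3}  => 3  2->3 ok
  [17] z  {0,3}  => 0  3->0 ok
  [18] z  {0,3}  => 0  0->0 ok
  [19] z  {0,3}  => 0  0->0 ok
  [20] z  {0,3}  => 3  0->3 ok
  [21] z  {0,3}  => 0  3->0 ok
  [22] z  {0,3}  => 0  0->0 ok
  [23] y  {1}  => 1  0->1 ok

0,3,0,0,1,4,2,3,1,2,4,0,0,0,3,2,3,0,0,0,3,0,0,1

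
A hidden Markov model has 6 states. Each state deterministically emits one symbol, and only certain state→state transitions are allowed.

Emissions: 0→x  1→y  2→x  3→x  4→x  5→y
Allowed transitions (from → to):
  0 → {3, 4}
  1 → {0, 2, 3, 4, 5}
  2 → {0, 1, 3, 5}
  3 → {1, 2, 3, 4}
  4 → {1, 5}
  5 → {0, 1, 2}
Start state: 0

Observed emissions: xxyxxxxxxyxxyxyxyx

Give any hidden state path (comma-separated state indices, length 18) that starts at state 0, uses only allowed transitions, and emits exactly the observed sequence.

0,4,5,0,3,3,3,2,3,1,3,4,5,2,1,4,5,0

  [0] x  {0,2,3,4}  => 0  start
  [1] x  {0,2,3,4}  => 4  0->4 ok
  [2] y  {1,5}  => 5  4->5 ok
  [3] x  {0,2,3,4}  => 0  5->0 ok
  [4] x  {0,2,3,4}  => 3  0->3 ok
  [5] x  {0,2,3,4}  => 3  3->3 ok
  [6] x  {0,2,3,4}  => 3  3->3 ok
  [7] x  {0,2,3,4}  => 2  3->2 ok
  [8] x  {0,2,3,4}  => 3  2->3 ok
  [9] y  {1,5}  => 1  3->1 ok
  [10] x  {0,2,3,4}  => 3  1->3 ok
  [11] x  {0,2,3,4}  => 4  3->4 ok
  [12] y  {1,5}  => 5  4->5 ok
  [13] x  {0,2,3,4}  => 2  5->2 ok
  [14] y  {1,5}  => 1  2->1 ok
  [15] x  {0,2,3,4}  => 4  1->4 ok
  [16] y  {1,5}  => 5  4->5 ok
  [17] x  {0,2,3,4}  => 0  5->0 ok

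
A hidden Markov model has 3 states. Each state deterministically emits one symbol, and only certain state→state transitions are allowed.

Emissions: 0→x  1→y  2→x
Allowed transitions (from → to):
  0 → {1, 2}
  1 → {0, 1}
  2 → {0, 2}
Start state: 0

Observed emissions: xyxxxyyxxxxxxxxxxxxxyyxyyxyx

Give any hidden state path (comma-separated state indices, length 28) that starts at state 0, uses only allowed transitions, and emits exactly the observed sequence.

  t0 'x' -> {0,2}, take 0 (start)
  t1 'y' -> {1}, take 1 (0->1 ok)
  t2 'x' -> {0,2}, take 0 (1->0 ok)
  t3 'x' -> {0,2}, take 2 (0->2 ok)
  t4 'x' -> {0,2}, take 0 (2->0 ok)
  t5 'y' -> {1}, take 1 (0->1 ok)
  t6 'y' -> {1}, take 1 (1->1 ok)
  t7 'x' -> {0,2}, take 0 (1->0 ok)
  t8 'x' -> {0,2}, take 2 (0->2 ok)
  t9 'x' -> {0,2}, take 2 (2->2 ok)
  t10 'x' -> {0,2}, take 2 (2->2 ok)
  t11 'x' -> {0,2}, take 2 (2->2 ok)
  t12 'x' -> {0,2}, take 2 (2->2 ok)
  t13 'x' -> {0,2}, take 2 (2->2 ok)
  t14 'x' -> {0,2}, take 2 (2->2 ok)
  t15 'x' -> {0,2}, take 0 (2->0 ok)
  t16 'x' -> {0,2}, take 2 (0->2 ok)
  t17 'x' -> {0,2}, take 0 (2->0 ok)
  t18 'x' -> {0,2}, take 2 (0->2 ok)
  t19 'x' -> {0,2}, take 0 (2->0 ok)
  t20 'y' -> {1}, take 1 (0->1 ok)
  t21 'y' -> {1}, take 1 (1->1 ok)
  t22 'x' -> {0,2}, take 0 (1->0 ok)
  t23 'y' -> {1}, take 1 (0->1 ok)
  t24 'y' -> {1}, take 1 (1->1 ok)
  t25 'x' -> {0,2}, take 0 (1->0 ok)
  t26 'y' -> {1}, take 1 (0->1 ok)
  t27 'x' -> {0,2}, take 0 (1->0 ok)

0,1,0,2,0,1,1,0,2,2,2,2,2,2,2,0,2,0,2,0,1,1,0,1,1,0,1,0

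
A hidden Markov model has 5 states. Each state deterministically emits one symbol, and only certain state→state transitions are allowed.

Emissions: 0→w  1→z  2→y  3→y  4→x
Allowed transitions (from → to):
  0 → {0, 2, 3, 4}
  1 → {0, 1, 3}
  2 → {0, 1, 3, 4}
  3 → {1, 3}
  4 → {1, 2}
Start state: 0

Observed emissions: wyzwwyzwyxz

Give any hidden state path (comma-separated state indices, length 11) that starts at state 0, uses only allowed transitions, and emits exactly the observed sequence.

  pos 0: w in {0}, choose 0; start
  pos 1: y in {2,3}, choose 2; 0->2 ok
  pos 2: z in {1}, choose 1; 2->1 ok
  pos 3: w in {0}, choose 0; 1->0 ok
  pos 4: w in {0}, choose 0; 0->0 ok
  pos 5: y in {2,3}, choose 2; 0->2 ok
  pos 6: z in {1}, choose 1; 2->1 ok
  pos 7: w in {0}, choose 0; 1->0 ok
  pos 8: y in {2,3}, choose 2; 0->2 ok
  pos 9: x in {4}, choose 4; 2->4 ok
  pos 10: z in {1}, choose 1; 4->1 ok

0,2,1,0,0,2,1,0,2,4,1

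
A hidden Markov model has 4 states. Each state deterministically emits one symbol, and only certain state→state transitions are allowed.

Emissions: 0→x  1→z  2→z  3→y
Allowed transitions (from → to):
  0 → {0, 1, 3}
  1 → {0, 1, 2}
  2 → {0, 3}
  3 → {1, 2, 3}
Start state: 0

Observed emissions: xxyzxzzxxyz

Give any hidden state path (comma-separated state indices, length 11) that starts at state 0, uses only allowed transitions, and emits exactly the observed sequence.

  t0 'x' -> {0}, take 0 (start)
  t1 'x' -> {0}, take 0 (0->0 ok)
  t2 'y' -> {3}, take 3 (0->3 ok)
  t3 'z' -> {1,2}, take 1 (3->1 ok)
  t4 'x' -> {0}, take 0 (1->0 ok)
  t5 'z' -> {1,2}, take 1 (0->1 ok)
  t6 'z' -> {1,2}, take 1 (1->1 ok)
  t7 'x' -> {0}, take 0 (1->0 ok)
  t8 'x' -> {0}, take 0 (0->0 ok)
  t9 'y' -> {3}, take 3 (0->3 ok)
  t10 'z' -> {1,2}, take 2 (3->2 ok)

0,0,3,1,0,1,1,0,0,3,2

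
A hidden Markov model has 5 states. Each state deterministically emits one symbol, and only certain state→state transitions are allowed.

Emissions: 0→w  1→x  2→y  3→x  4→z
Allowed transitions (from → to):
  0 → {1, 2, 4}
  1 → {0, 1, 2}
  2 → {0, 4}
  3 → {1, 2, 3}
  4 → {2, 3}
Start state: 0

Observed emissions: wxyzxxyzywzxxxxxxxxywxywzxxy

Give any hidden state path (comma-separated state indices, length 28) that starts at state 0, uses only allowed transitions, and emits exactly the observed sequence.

0,1,2,4,3,3,2,4,2,0,4,3,3,3,3,3,3,3,3,2,0,1,2,0,4,3,3,2

  pos 0: w in {0}, choose 0; start
  pos 1: x in {1,3}, choose 1; 0->1 ok
  pos 2: y in {2}, choose 2; 1->2 ok
  pos 3: z in {4}, choose 4; 2->4 ok
  pos 4: x in {1,3}, choose 3; 4->3 ok
  pos 5: x in {1,3}, choose 3; 3->3 ok
  pos 6: y in {2}, choose 2; 3->2 ok
  pos 7: z in {4}, choose 4; 2->4 ok
  pos 8: y in {2}, choose 2; 4->2 ok
  pos 9: w in {0}, choose 0; 2->0 ok
  pos 10: z in {4}, choose 4; 0->4 ok
  pos 11: x in {1,3}, choose 3; 4->3 ok
  pos 12: x in {1,3}, choose 3; 3->3 ok
  pos 13: x in {1,3}, choose 3; 3->3 ok
  pos 14: x in {1,3}, choose 3; 3->3 ok
  pos 15: x in {1,3}, choose 3; 3->3 ok
  pos 16: x in {1,3}, choose 3; 3->3 ok
  pos 17: x in {1,3}, choose 3; 3->3 ok
  pos 18: x in {1,3}, choose 3; 3->3 ok
  pos 19: y in {2}, choose 2; 3->2 ok
  pos 20: w in {0}, choose 0; 2->0 ok
  pos 21: x in {1,3}, choose 1; 0->1 ok
  pos 22: y in {2}, choose 2; 1->2 ok
  pos 23: w in {0}, choose 0; 2->0 ok
  pos 24: z in {4}, choose 4; 0->4 ok
  pos 25: x in {1,3}, choose 3; 4->3 ok
  pos 26: x in {1,3}, choose 3; 3->3 ok
  pos 27: y in {2}, choose 2; 3->2 ok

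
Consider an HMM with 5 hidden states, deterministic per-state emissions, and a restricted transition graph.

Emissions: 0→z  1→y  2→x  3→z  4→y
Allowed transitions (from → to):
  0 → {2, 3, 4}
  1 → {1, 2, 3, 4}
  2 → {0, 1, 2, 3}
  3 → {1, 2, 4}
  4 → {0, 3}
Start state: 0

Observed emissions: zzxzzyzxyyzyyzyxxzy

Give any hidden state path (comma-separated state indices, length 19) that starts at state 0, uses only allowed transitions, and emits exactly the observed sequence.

  [0] z  {0,3}  => 0  start
  [1] z  {0,3}  => 3  0->3 ok
  [2] x  {2}  => 2  3->2 ok
  [3] z  {0,3}  => 0  2->0 ok
  [4] z  {0,3}  => 3  0->3 ok
  [5] y  {1,4}  => 4  3->4 ok
  [6] z  {0,3}  => 0  4->0 ok
  [7] x  {2}  => 2  0->2 ok
  [8] y  {1,4}  => 1  2->1 ok
  [9] y  {1,4}  => 4  1->4 ok
  [10] z  {0,3}  => 3  4->3 ok
  [11] y  {1,4}  => 1  3->1 ok
  [12] y  {1,4}  => 4  1->4 ok
  [13] z  {0,3}  => 3  4->3 ok
  [14] y  {1,4}  => 1  3->1 ok
  [15] x  {2}  => 2  1->2 ok
  [16] x  {2}  => 2  2->2 ok
  [17] z  {0,3}  => 3  2->3 ok
  [18] y  {1,4}  => 1  3->1 ok

0,3,2,0,3,4,0,2,1,4,3,1,4,3,1,2,2,3,1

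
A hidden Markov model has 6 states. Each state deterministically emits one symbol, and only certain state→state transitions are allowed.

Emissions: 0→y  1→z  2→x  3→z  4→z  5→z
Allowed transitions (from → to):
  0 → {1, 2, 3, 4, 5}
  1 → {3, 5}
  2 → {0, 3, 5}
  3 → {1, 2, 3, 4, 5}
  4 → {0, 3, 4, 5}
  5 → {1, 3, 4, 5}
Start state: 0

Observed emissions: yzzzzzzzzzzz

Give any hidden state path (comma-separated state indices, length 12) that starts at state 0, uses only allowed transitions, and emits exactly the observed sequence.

0,5,5,3,5,4,5,1,5,4,5,1

  [0] y  {0}  => 0  start
  [1] z  {1,3,4,5}  => 5  0->5 ok
  [2] z  {1,3,4,5}  => 5  5->5 ok
  [3] z  {1,3,4,5}  => 3  5->3 ok
  [4] z  {1,3,4,5}  => 5  3->5 ok
  [5] z  {1,3,4,5}  => 4  5->4 ok
  [6] z  {1,3,4,5}  => 5  4->5 ok
  [7] z  {1,3,4,5}  => 1  5->1 ok
  [8] z  {1,3,4,5}  => 5  1->5 ok
  [9] z  {1,3,4,5}  => 4  5->4 ok
  [10] z  {1,3,4,5}  => 5  4->5 ok
  [11] z  {1,3,4,5}  => 1  5->1 ok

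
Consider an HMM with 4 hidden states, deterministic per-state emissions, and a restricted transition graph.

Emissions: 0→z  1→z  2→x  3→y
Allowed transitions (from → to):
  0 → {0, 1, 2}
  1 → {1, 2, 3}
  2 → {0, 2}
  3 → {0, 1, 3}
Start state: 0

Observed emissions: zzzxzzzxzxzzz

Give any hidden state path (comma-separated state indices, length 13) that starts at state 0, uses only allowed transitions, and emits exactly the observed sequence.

0,0,1,2,0,1,1,2,0,2,0,0,1

  [0] z  {0,1}  => 0  start
  [1] z  {0,1}  => 0  0->0 ok
  [2] z  {0,1}  => 1  0->1 ok
  [3] x  {2}  => 2  1->2 ok
  [4] z  {0,1}  => 0  2->0 ok
  [5] z  {0,1}  => 1  0->1 ok
  [6] z  {0,1}  => 1  1->1 ok
  [7] x  {2}  => 2  1->2 ok
  [8] z  {0,1}  => 0  2->0 ok
  [9] x  {2}  => 2  0->2 ok
  [10] z  {0,1}  => 0  2->0 ok
  [11] z  {0,1}  => 0  0->0 ok
  [12] z  {0,1}  => 1  0->1 ok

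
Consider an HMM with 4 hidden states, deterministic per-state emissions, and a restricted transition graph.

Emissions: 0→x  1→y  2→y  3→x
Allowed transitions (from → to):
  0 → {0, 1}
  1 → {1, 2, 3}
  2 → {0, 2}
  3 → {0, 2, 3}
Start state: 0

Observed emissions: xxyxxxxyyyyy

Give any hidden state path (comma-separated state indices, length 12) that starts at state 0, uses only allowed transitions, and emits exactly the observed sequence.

0,0,1,3,3,3,0,1,1,1,1,2

  [0] x  {0,3}  => 0  start
  [1] x  {0,3}  => 0  0->0 ok
  [2] y  {1,2}  => 1  0->1 ok
  [3] x  {0,3}  => 3  1->3 ok
  [4] x  {0,3}  => 3  3->3 ok
  [5] x  {0,3}  => 3  3->3 ok
  [6] x  {0,3}  => 0  3->0 ok
  [7] y  {1,2}  => 1  0->1 ok
  [8] y  {1,2}  => 1  1->1 ok
  [9] y  {1,2}  => 1  1->1 ok
  [10] y  {1,2}  => 1  1->1 ok
  [11] y  {1,2}  => 2  1->2 ok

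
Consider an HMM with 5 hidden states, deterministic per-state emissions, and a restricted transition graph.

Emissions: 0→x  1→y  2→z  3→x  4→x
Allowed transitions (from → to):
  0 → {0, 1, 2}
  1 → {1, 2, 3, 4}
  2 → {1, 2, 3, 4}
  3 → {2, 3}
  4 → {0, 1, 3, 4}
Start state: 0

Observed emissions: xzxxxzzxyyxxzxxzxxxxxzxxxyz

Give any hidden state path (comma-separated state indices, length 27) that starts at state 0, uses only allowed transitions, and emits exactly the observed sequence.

0,2,3,3,3,2,2,4,1,1,3,3,2,4,3,2,4,3,3,3,3,2,4,0,0,1,2

  pos 0: x in {0,3,4}, choose 0; start
  pos 1: z in {2}, choose 2; 0->2 ok
  pos 2: x in {0,3,4}, choose 3; 2->3 ok
  pos 3: x in {0,3,4}, choose 3; 3->3 ok
  pos 4: x in {0,3,4}, choose 3; 3->3 ok
  pos 5: z in {2}, choose 2; 3->2 ok
  pos 6: z in {2}, choose 2; 2->2 ok
  pos 7: x in {0,3,4}, choose 4; 2->4 ok
  pos 8: y in {1}, choose 1; 4->1 ok
  pos 9: y in {1}, choose 1; 1->1 ok
  pos 10: x in {0,3,4}, choose 3; 1->3 ok
  pos 11: x in {0,3,4}, choose 3; 3->3 ok
  pos 12: z in {2}, choose 2; 3->2 ok
  pos 13: x in {0,3,4}, choose 4; 2->4 ok
  pos 14: x in {0,3,4}, choose 3; 4->3 ok
  pos 15: z in {2}, choose 2; 3->2 ok
  pos 16: x in {0,3,4}, choose 4; 2->4 ok
  pos 17: x in {0,3,4}, choose 3; 4->3 ok
  pos 18: x in {0,3,4}, choose 3; 3->3 ok
  pos 19: x in {0,3,4}, choose 3; 3->3 ok
  pos 20: x in {0,3,4}, choose 3; 3->3 ok
  pos 21: z in {2}, choose 2; 3->2 ok
  pos 22: x in {0,3,4}, choose 4; 2->4 ok
  pos 23: x in {0,3,4}, choose 0; 4->0 ok
  pos 24: x in {0,3,4}, choose 0; 0->0 ok
  pos 25: y in {1}, choose 1; 0->1 ok
  pos 26: z in {2}, choose 2; 1->2 ok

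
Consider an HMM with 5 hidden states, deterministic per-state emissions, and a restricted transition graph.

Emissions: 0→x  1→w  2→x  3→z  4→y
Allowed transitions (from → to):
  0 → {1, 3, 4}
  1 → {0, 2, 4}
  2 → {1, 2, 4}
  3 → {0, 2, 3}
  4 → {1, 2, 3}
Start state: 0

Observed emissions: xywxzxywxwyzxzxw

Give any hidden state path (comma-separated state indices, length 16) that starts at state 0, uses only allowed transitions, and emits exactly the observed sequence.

0,4,1,0,3,0,4,1,0,1,4,3,0,3,0,1

  [0] x  {0,2}  => 0  start
  [1] y  {4}  => 4  0->4 ok
  [2] w  {1}  => 1  4->1 ok
  [3] x  {0,2}  => 0  1->0 ok
  [4] z  {3}  => 3  0->3 ok
  [5] x  {0,2}  => 0  3->0 ok
  [6] y  {4}  => 4  0->4 ok
  [7] w  {1}  => 1  4->1 ok
  [8] x  {0,2}  => 0  1->0 ok
  [9] w  {1}  => 1  0->1 ok
  [10] y  {4}  => 4  1->4 ok
  [11] z  {3}  => 3  4->3 ok
  [12] x  {0,2}  => 0  3->0 ok
  [13] z  {3}  => 3  0->3 ok
  [14] x  {0,2}  => 0  3->0 ok
  [15] w  {1}  => 1  0->1 ok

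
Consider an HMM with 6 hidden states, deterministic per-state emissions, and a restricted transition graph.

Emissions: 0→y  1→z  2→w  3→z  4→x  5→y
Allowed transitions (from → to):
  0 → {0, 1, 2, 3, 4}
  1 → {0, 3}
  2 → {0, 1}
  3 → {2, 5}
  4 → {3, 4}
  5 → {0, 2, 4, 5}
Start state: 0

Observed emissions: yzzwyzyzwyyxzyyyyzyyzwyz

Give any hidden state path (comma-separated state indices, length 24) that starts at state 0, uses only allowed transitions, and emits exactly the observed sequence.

0,1,3,2,0,1,0,3,2,0,0,4,3,5,5,5,0,1,0,0,3,2,0,1

  pos 0: y in {0,5}, choose 0; start
  pos 1: z in {1,3}, choose 1; 0->1 ok
  pos 2: z in {1,3}, choose 3; 1->3 ok
  pos 3: w in {2}, choose 2; 3->2 ok
  pos 4: y in {0,5}, choose 0; 2->0 ok
  pos 5: z in {1,3}, choose 1; 0->1 ok
  pos 6: y in {0,5}, choose 0; 1->0 ok
  pos 7: z in {1,3}, choose 3; 0->3 ok
  pos 8: w in {2}, choose 2; 3->2 ok
  pos 9: y in {0,5}, choose 0; 2->0 ok
  pos 10: y in {0,5}, choose 0; 0->0 ok
  pos 11: x in {4}, choose 4; 0->4 ok
  pos 12: z in {1,3}, choose 3; 4->3 ok
  pos 13: y in {0,5}, choose 5; 3->5 ok
  pos 14: y in {0,5}, choose 5; 5->5 ok
  pos 15: y in {0,5}, choose 5; 5->5 ok
  pos 16: y in {0,5}, choose 0; 5->0 ok
  pos 17: z in {1,3}, choose 1; 0->1 ok
  pos 18: y in {0,5}, choose 0; 1->0 ok
  pos 19: y in {0,5}, choose 0; 0->0 ok
  pos 20: z in {1,3}, choose 3; 0->3 ok
  pos 21: w in {2}, choose 2; 3->2 ok
  pos 22: y in {0,5}, choose 0; 2->0 ok
  pos 23: z in {1,3}, choose 1; 0->1 ok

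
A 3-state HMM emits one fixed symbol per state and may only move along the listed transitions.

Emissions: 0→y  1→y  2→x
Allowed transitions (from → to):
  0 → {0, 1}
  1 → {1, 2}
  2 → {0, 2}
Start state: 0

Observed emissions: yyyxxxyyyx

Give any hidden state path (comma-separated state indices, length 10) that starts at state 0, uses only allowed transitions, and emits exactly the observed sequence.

0,0,1,2,2,2,0,0,1,2

  pos 0: y in {0,1}, choose 0; start
  pos 1: y in {0,1}, choose 0; 0->0 ok
  pos 2: y in {0,1}, choose 1; 0->1 ok
  pos 3: x in {2}, choose 2; 1->2 ok
  pos 4: x in {2}, choose 2; 2->2 ok
  pos 5: x in {2}, choose 2; 2->2 ok
  pos 6: y in {0,1}, choose 0; 2->0 ok
  pos 7: y in {0,1}, choose 0; 0->0 ok
  pos 8: y in {0,1}, choose 1; 0->1 ok
  pos 9: x in {2}, choose 2; 1->2 ok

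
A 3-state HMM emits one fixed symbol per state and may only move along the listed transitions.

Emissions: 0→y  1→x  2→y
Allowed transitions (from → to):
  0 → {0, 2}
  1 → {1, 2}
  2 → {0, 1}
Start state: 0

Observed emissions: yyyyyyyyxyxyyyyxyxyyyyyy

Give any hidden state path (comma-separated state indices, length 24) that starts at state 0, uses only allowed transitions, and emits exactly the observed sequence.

0,2,0,2,0,0,0,2,1,2,1,2,0,0,2,1,2,1,2,0,2,0,0,0

  pos 0: y in {0,2}, choose 0; start
  pos 1: y in {0,2}, choose 2; 0->2 ok
  pos 2: y in {0,2}, choose 0; 2->0 ok
  pos 3: y in {0,2}, choose 2; 0->2 ok
  pos 4: y in {0,2}, choose 0; 2->0 ok
  pos 5: y in {0,2}, choose 0; 0->0 ok
  pos 6: y in {0,2}, choose 0; 0->0 ok
  pos 7: y in {0,2}, choose 2; 0->2 ok
  pos 8: x in {1}, choose 1; 2->1 ok
  pos 9: y in {0,2}, choose 2; 1->2 ok
  pos 10: x in {1}, choose 1; 2->1 ok
  pos 11: y in {0,2}, choose 2; 1->2 ok
  pos 12: y in {0,2}, choose 0; 2->0 ok
  pos 13: y in {0,2}, choose 0; 0->0 ok
  pos 14: y in {0,2}, choose 2; 0->2 ok
  pos 15: x in {1}, choose 1; 2->1 ok
  pos 16: y in {0,2}, choose 2; 1->2 ok
  pos 17: x in {1}, choose 1; 2->1 ok
  pos 18: y in {0,2}, choose 2; 1->2 ok
  pos 19: y in {0,2}, choose 0; 2->0 ok
  pos 20: y in {0,2}, choose 2; 0->2 ok
  pos 21: y in {0,2}, choose 0; 2->0 ok
  pos 22: y in {0,2}, choose 0; 0->0 ok
  pos 23: y in {0,2}, choose 0; 0->0 ok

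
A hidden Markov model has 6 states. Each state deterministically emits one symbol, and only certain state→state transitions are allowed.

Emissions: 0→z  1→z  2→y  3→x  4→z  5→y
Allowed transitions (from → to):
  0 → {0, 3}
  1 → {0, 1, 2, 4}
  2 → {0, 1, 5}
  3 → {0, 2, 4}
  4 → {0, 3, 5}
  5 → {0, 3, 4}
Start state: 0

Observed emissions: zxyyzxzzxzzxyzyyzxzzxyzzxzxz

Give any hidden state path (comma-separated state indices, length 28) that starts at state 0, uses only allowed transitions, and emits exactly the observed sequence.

  [0] z  {0,1,4}  => 0  start
  [1] x  {3}  => 3  0->3 ok
  [2] y  {2,5}  => 2  3->2 ok
  [3] y  {2,5}  => 5  2->5 ok
  [4] z  {0,1,4}  => 0  5->0 ok
  [5] x  {3}  => 3  0->3 ok
  [6] z  {0,1,4}  => 0  3->0 ok
  [7] z  {0,1,4}  => 0  0->0 ok
  [8] x  {3}  => 3  0->3 ok
  [9] z  {0,1,4}  => 4  3->4 ok
  [10] z  {0,1,4}  => 0  4->0 ok
  [11] x  {3}  => 3  0->3 ok
  [12] y  {2,5}  => 2  3->2 ok
  [13] z  {0,1,4}  => 1  2->1 ok
  [14] y  {2,5}  => 2  1->2 ok
  [15] y  {2,5}  => 5  2->5 ok
  [16] z  {0,1,4}  => 4  5->4 ok
  [17] x  {3}  => 3  4->3 ok
  [18] z  {0,1,4}  => 4  3->4 ok
  [19] z  {0,1,4}  => 0  4->0 ok
  [20] x  {3}  => 3  0->3 ok
  [21] y  {2,5}  => 2  3->2 ok
  [22] z  {0,1,4}  => 1  2->1 ok
  [23] z  {0,1,4}  => 4  1->4 ok
  [24] x  {3}  => 3  4->3 ok
  [25] z  {0,1,4}  => 0  3->0 ok
  [26] x  {3}  => 3  0->3 ok
  [27] z  {0,1,4}  => 0  3->0 ok

0,3,2,5,0,3,0,0,3,4,0,3,2,1,2,5,4,3,4,0,3,2,1,4,3,0,3,0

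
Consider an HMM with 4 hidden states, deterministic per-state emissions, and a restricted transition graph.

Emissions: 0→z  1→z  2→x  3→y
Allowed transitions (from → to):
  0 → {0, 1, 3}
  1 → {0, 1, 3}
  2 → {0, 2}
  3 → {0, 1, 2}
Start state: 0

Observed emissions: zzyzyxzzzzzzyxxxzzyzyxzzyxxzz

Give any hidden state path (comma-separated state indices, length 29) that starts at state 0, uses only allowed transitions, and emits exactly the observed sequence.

0,0,3,1,3,2,0,0,0,1,0,1,3,2,2,2,0,1,3,1,3,2,0,1,3,2,2,0,0

  0: obs=z cand={0,1} pick 0 [start]
  1: obs=z cand={0,1} pick 0 [0->0 ok]
  2: obs=y cand={3} pick 3 [0->3 ok]
  3: obs=z cand={0,1} pick 1 [3->1 ok]
  4: obs=y cand={3} pick 3 [1->3 ok]
  5: obs=x cand={2} pick 2 [3->2 ok]
  6: obs=z cand={0,1} pick 0 [2->0 ok]
  7: obs=z cand={0,1} pick 0 [0->0 ok]
  8: obs=z cand={0,1} pick 0 [0->0 ok]
  9: obs=z cand={0,1} pick 1 [0->1 ok]
  10: obs=z cand={0,1} pick 0 [1->0 ok]
  11: obs=z cand={0,1} pick 1 [0->1 ok]
  12: obs=y cand={3} pick 3 [1->3 ok]
  13: obs=x cand={2} pick 2 [3->2 ok]
  14: obs=x cand={2} pick 2 [2->2 ok]
  15: obs=x cand={2} pick 2 [2->2 ok]
  16: obs=z cand={0,1} pick 0 [2->0 ok]
  17: obs=z cand={0,1} pick 1 [0->1 ok]
  18: obs=y cand={3} pick 3 [1->3 ok]
  19: obs=z cand={0,1} pick 1 [3->1 ok]
  20: obs=y cand={3} pick 3 [1->3 ok]
  21: obs=x cand={2} pick 2 [3->2 ok]
  22: obs=z cand={0,1} pick 0 [2->0 ok]
  23: obs=z cand={0,1} pick 1 [0->1 ok]
  24: obs=y cand={3} pick 3 [1->3 ok]
  25: obs=x cand={2} pick 2 [3->2 ok]
  26: obs=x cand={2} pick 2 [2->2 ok]
  27: obs=z cand={0,1} pick 0 [2->0 ok]
  28: obs=z cand={0,1} pick 0 [0->0 ok]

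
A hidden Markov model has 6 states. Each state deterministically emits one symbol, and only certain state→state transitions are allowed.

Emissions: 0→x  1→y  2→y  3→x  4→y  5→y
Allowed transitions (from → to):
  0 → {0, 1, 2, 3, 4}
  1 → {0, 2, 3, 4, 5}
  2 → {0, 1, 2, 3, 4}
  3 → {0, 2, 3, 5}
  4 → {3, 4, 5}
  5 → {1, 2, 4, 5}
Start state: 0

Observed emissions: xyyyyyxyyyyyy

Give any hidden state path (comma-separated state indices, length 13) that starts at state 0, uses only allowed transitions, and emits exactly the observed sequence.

0,1,4,5,4,4,3,5,4,4,5,2,2

  [0] x  {0,3}  => 0  start
  [1] y  {1,2,4,5}  => 1  0->1 ok
  [2] y  {1,2,4,5}  => 4  1->4 ok
  [3] y  {1,2,4,5}  => 5  4->5 ok
  [4] y  {1,2,4,5}  => 4  5->4 ok
  [5] y  {1,2,4,5}  => 4  4->4 ok
  [6] x  {0,3}  => 3  4->3 ok
  [7] y  {1,2,4,5}  => 5  3->5 ok
  [8] y  {1,2,4,5}  => 4  5->4 ok
  [9] y  {1,2,4,5}  => 4  4->4 ok
  [10] y  {1,2,4,5}  => 5  4->5 ok
  [11] y  {1,2,4,5}  => 2  5->2 ok
  [12] y  {1,2,4,5}  => 2  2->2 ok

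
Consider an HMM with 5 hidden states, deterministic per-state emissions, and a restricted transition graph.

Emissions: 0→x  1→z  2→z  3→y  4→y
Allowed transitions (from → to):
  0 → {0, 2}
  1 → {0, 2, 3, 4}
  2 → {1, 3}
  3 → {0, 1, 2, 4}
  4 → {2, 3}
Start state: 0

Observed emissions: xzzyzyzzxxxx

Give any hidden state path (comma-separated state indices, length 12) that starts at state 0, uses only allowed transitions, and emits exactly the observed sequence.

0,2,1,3,1,3,2,1,0,0,0,0

  [0] x  {0}  => 0  start
  [1] z  {1,2}  => 2  0->2 ok
  [2] z  {1,2}  => 1  2->1 ok
  [3] y  {3,4}  => 3  1->3 ok
  [4] z  {1,2}  => 1  3->1 ok
  [5] y  {3,4}  => 3  1->3 ok
  [6] z  {1,2}  => 2  3->2 ok
  [7] z  {1,2}  => 1  2->1 ok
  [8] x  {0}  => 0  1->0 ok
  [9] x  {0}  => 0  0->0 ok
  [10] x  {0}  => 0  0->0 ok
  [11] x  {0}  => 0  0->0 ok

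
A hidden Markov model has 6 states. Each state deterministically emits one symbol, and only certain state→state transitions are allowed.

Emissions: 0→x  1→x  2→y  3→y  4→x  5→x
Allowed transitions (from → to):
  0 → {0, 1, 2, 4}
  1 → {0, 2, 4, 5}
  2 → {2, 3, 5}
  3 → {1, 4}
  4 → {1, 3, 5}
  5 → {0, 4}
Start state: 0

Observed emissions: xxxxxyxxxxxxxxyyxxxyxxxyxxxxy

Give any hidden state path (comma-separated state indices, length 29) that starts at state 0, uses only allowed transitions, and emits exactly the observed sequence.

  [0] x  {0,1,4,5}  => 0  start
  [1] x  {0,1,4,5}  => 4  0->4 ok
  [2] x  {0,1,4,5}  => 1  4->1 ok
  [3] x  {0,1,4,5}  => 0  1->0 ok
  [4] x  {0,1,4,5}  => 4  0->4 ok
  [5] y  {2,3}  => 3  4->3 ok
  [6] x  {0,1,4,5}  => 4  3->4 ok
  [7] x  {0,1,4,5}  => 1  4->1 ok
  [8] x  {0,1,4,5}  => 4  1->4 ok
  [9] x  {0,1,4,5}  => 1  4->1 ok
  [10] x  {0,1,4,5}  => 0  1->0 ok
  [11] x  {0,1,4,5}  => 1  0->1 ok
  [12] x  {0,1,4,5}  => 0  1->0 ok
  [13] x  {0,1,4,5}  => 0  0->0 ok
  [14] y  {2,3}  => 2  0->2 ok
  [15] y  {2,3}  => 2  2->2 ok
  [16] x  {0,1,4,5}  => 5  2->5 ok
  [17] x  {0,1,4,5}  => 0  5->0 ok
  [18] x  {0,1,4,5}  => 1  0->1 ok
  [19] y  {2,3}  => 2  1->2 ok
  [20] x  {0,1,4,5}  => 5  2->5 ok
  [21] x  {0,1,4,5}  => 0  5->0 ok
  [22] x  {0,1,4,5}  => 4  0->4 ok
  [23] y  {2,3}  => 3  4->3 ok
  [24] x  {0,1,4,5}  => 1  3->1 ok
  [25] x  {0,1,4,5}  => 0  1->0 ok
  [26] x  {0,1,4,5}  => 4  0->4 ok
  [27] x  {0,1,4,5}  => 1  4->1 ok
  [28] y  {2,3}  => 2  1->2 ok

0,4,1,0,4,3,4,1,4,1,0,1,0,0,2,2,5,0,1,2,5,0,4,3,1,0,4,1,2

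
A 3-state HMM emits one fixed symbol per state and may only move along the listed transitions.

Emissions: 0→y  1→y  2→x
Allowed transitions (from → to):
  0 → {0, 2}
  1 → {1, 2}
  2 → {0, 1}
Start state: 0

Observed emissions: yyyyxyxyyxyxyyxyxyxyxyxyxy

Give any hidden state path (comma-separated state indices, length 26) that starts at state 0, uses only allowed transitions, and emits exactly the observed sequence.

  pos 0: y in {0,1}, choose 0; start
  pos 1: y in {0,1}, choose 0; 0->0 ok
  pos 2: y in {0,1}, choose 0; 0->0 ok
  pos 3: y in {0,1}, choose 0; 0->0 ok
  pos 4: x in {2}, choose 2; 0->2 ok
  pos 5: y in {0,1}, choose 1; 2->1 ok
  pos 6: x in {2}, choose 2; 1->2 ok
  pos 7: y in {0,1}, choose 1; 2->1 ok
  pos 8: y in {0,1}, choose 1; 1->1 ok
  pos 9: x in {2}, choose 2; 1->2 ok
  pos 10: y in {0,1}, choose 1; 2->1 ok
  pos 11: x in {2}, choose 2; 1->2 ok
  pos 12: y in {0,1}, choose 1; 2->1 ok
  pos 13: y in {0,1}, choose 1; 1->1 ok
  pos 14: x in {2}, choose 2; 1->2 ok
  pos 15: y in {0,1}, choose 1; 2->1 ok
  pos 16: x in {2}, choose 2; 1->2 ok
  pos 17: y in {0,1}, choose 1; 2->1 ok
  pos 18: x in {2}, choose 2; 1->2 ok
  pos 19: y in {0,1}, choose 0; 2->0 ok
  pos 20: x in {2}, choose 2; 0->2 ok
  pos 21: y in {0,1}, choose 0; 2->0 ok
  pos 22: x in {2}, choose 2; 0->2 ok
  pos 23: y in {0,1}, choose 1; 2->1 ok
  pos 24: x in {2}, choose 2; 1->2 ok
  pos 25: y in {0,1}, choose 1; 2->1 ok

0,0,0,0,2,1,2,1,1,2,1,2,1,1,2,1,2,1,2,0,2,0,2,1,2,1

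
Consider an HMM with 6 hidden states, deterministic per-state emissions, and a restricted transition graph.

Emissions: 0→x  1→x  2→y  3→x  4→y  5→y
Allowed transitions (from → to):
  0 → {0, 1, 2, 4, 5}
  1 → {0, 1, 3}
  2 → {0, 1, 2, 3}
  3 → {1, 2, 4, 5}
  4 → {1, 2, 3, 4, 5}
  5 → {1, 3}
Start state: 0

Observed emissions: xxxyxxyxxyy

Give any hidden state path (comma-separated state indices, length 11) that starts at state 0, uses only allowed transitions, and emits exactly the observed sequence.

0,1,0,4,1,3,5,1,3,2,2

  [0] x  {0,1,3}  => 0  start
  [1] x  {0,1,3}  => 1  0->1 ok
  [2] x  {0,1,3}  => 0  1->0 ok
  [3] y  {2,4,5}  => 4  0->4 ok
  [4] x  {0,1,3}  => 1  4->1 ok
  [5] x  {0,1,3}  => 3  1->3 ok
  [6] y  {2,4,5}  => 5  3->5 ok
  [7] x  {0,1,3}  => 1  5->1 ok
  [8] x  {0,1,3}  => 3  1->3 ok
  [9] y  {2,4,5}  => 2  3->2 ok
  [10] y  {2,4,5}  => 2  2->2 ok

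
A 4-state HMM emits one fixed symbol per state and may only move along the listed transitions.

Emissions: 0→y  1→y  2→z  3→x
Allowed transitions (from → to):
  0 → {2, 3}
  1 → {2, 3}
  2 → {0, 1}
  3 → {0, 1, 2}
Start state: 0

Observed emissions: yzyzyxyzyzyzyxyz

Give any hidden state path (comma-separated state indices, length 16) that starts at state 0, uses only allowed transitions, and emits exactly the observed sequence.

  t0 'y' -> {0,1}, take 0 (start)
  t1 'z' -> {2}, take 2 (0->2 ok)
  t2 'y' -> {0,1}, take 1 (2->1 ok)
  t3 'z' -> {2}, take 2 (1->2 ok)
  t4 'y' -> {0,1}, take 0 (2->0 ok)
  t5 'x' -> {3}, take 3 (0->3 ok)
  t6 'y' -> {0,1}, take 0 (3->0 ok)
  t7 'z' -> {2}, take 2 (0->2 ok)
  t8 'y' -> {0,1}, take 1 (2->1 ok)
  t9 'z' -> {2}, take 2 (1->2 ok)
  t10 'y' -> {0,1}, take 0 (2->0 ok)
  t11 'z' -> {2}, take 2 (0->2 ok)
  t12 'y' -> {0,1}, take 0 (2->0 ok)
  t13 'x' -> {3}, take 3 (0->3 ok)
  t14 'y' -> {0,1}, take 1 (3->1 ok)
  t15 'z' -> {2}, take 2 (1->2 ok)

0,2,1,2,0,3,0,2,1,2,0,2,0,3,1,2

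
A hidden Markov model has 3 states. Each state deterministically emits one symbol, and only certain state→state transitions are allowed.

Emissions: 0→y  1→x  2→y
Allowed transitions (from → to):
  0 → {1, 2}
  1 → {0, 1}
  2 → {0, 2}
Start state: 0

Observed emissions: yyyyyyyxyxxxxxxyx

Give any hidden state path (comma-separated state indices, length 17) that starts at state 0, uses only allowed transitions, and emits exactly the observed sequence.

  pos 0: y in {0,2}, choose 0; start
  pos 1: y in {0,2}, choose 2; 0->2 ok
  pos 2: y in {0,2}, choose 2; 2->2 ok
  pos 3: y in {0,2}, choose 2; 2->2 ok
  pos 4: y in {0,2}, choose 2; 2->2 ok
  pos 5: y in {0,2}, choose 2; 2->2 ok
  pos 6: y in {0,2}, choose 0; 2->0 ok
  pos 7: x in {1}, choose 1; 0->1 ok
  pos 8: y in {0,2}, choose 0; 1->0 ok
  pos 9: x in {1}, choose 1; 0->1 ok
  pos 10: x in {1}, choose 1; 1->1 ok
  pos 11: x in {1}, choose 1; 1->1 ok
  pos 12: x in {1}, choose 1; 1->1 ok
  pos 13: x in {1}, choose 1; 1->1 ok
  pos 14: x in {1}, choose 1; 1->1 ok
  pos 15: y in {0,2}, choose 0; 1->0 ok
  pos 16: x in {1}, choose 1; 0->1 ok

0,2,2,2,2,2,0,1,0,1,1,1,1,1,1,0,1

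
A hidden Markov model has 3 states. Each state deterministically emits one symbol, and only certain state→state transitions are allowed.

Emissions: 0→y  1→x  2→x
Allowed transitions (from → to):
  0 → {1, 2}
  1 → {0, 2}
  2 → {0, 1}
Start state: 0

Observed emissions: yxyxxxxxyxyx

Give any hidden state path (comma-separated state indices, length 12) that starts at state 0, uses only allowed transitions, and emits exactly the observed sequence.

0,2,0,1,2,1,2,1,0,1,0,1

  0: obs=y cand={0} pick 0 [start]
  1: obs=x cand={1,2} pick 2 [0->2 ok]
  2: obs=y cand={0} pick 0 [2->0 ok]
  3: obs=x cand={1,2} pick 1 [0->1 ok]
  4: obs=x cand={1,2} pick 2 [1->2 ok]
  5: obs=x cand={1,2} pick 1 [2->1 ok]
  6: obs=x cand={1,2} pick 2 [1->2 ok]
  7: obs=x cand={1,2} pick 1 [2->1 ok]
  8: obs=y cand={0} pick 0 [1->0 ok]
  9: obs=x cand={1,2} pick 1 [0->1 ok]
  10: obs=y cand={0} pick 0 [1->0 ok]
  11: obs=x cand={1,2} pick 1 [0->1 ok]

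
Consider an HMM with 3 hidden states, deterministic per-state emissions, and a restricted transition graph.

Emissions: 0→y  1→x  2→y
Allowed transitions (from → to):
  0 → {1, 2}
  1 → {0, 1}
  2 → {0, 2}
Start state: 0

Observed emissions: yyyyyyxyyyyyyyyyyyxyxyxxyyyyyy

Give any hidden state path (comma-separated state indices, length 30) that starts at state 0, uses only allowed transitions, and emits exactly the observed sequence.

0,2,2,2,2,0,1,0,2,2,0,2,0,2,2,2,2,0,1,0,1,0,1,1,0,2,0,2,2,2

  0: obs=y cand={0,2} pick 0 [start]
  1: obs=y cand={0,2} pick 2 [0->2 ok]
  2: obs=y cand={0,2} pick 2 [2->2 ok]
  3: obs=y cand={0,2} pick 2 [2->2 ok]
  4: obs=y cand={0,2} pick 2 [2->2 ok]
  5: obs=y cand={0,2} pick 0 [2->0 ok]
  6: obs=x cand={1} pick 1 [0->1 ok]
  7: obs=y cand={0,2} pick 0 [1->0 ok]
  8: obs=y cand={0,2} pick 2 [0->2 ok]
  9: obs=y cand={0,2} pick 2 [2->2 ok]
  10: obs=y cand={0,2} pick 0 [2->0 ok]
  11: obs=y cand={0,2} pick 2 [0->2 ok]
  12: obs=y cand={0,2} pick 0 [2->0 ok]
  13: obs=y cand={0,2} pick 2 [0->2 ok]
  14: obs=y cand={0,2} pick 2 [2->2 ok]
  15: obs=y cand={0,2} pick 2 [2->2 ok]
  16: obs=y cand={0,2} pick 2 [2->2 ok]
  17: obs=y cand={0,2} pick 0 [2->0 ok]
  18: obs=x cand={1} pick 1 [0->1 ok]
  19: obs=y cand={0,2} pick 0 [1->0 ok]
  20: obs=x cand={1} pick 1 [0->1 ok]
  21: obs=y cand={0,2} pick 0 [1->0 ok]
  22: obs=x cand={1} pick 1 [0->1 ok]
  23: obs=x cand={1} pick 1 [1->1 ok]
  24: obs=y cand={0,2} pick 0 [1->0 ok]
  25: obs=y cand={0,2} pick 2 [0->2 ok]
  26: obs=y cand={0,2} pick 0 [2->0 ok]
  27: obs=y cand={0,2} pick 2 [0->2 ok]
  28: obs=y cand={0,2} pick 2 [2->2 ok]
  29: obs=y cand={0,2} pick 2 [2->2 ok]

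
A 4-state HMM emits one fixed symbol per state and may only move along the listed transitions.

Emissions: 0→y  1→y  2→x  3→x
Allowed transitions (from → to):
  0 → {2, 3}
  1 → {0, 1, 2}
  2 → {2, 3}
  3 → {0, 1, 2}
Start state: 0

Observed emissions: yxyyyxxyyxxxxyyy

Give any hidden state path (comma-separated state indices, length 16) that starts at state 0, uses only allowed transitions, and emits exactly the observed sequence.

0,3,1,1,0,2,3,1,1,2,3,2,3,1,1,1

  t0 'y' -> {0,1}, take 0 (start)
  t1 'x' -> {2,3}, take 3 (0->3 ok)
  t2 'y' -> {0,1}, take 1 (3->1 ok)
  t3 'y' -> {0,1}, take 1 (1->1 ok)
  t4 'y' -> {0,1}, take 0 (1->0 ok)
  t5 'x' -> {2,3}, take 2 (0->2 ok)
  t6 'x' -> {2,3}, take 3 (2->3 ok)
  t7 'y' -> {0,1}, take 1 (3->1 ok)
  t8 'y' -> {0,1}, take 1 (1->1 ok)
  t9 'x' -> {2,3}, take 2 (1->2 ok)
  t10 'x' -> {2,3}, take 3 (2->3 ok)
  t11 'x' -> {2,3}, take 2 (3->2 ok)
  t12 'x' -> {2,3}, take 3 (2->3 ok)
  t13 'y' -> {0,1}, take 1 (3->1 ok)
  t14 'y' -> {0,1}, take 1 (1->1 ok)
  t15 'y' -> {0,1}, take 1 (1->1 ok)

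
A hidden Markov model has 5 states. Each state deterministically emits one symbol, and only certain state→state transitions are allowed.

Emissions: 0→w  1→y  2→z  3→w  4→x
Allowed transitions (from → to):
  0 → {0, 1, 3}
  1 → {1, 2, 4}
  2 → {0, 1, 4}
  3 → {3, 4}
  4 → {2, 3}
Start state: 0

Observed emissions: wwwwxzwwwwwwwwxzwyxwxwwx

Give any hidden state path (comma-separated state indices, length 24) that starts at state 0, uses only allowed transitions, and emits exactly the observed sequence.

  t0 'w' -> {0,3}, take 0 (start)
  t1 'w' -> {0,3}, take 0 (0->0 ok)
  t2 'w' -> {0,3}, take 3 (0->3 ok)
  t3 'w' -> {0,3}, take 3 (3->3 ok)
  t4 'x' -> {4}, take 4 (3->4 ok)
  t5 'z' -> {2}, take 2 (4->2 ok)
  t6 'w' -> {0,3}, take 0 (2->0 ok)
  t7 'w' -> {0,3}, take 0 (0->0 ok)
  t8 'w' -> {0,3}, take 0 (0->0 ok)
  t9 'w' -> {0,3}, take 0 (0->0 ok)
  t10 'w' -> {0,3}, take 0 (0->0 ok)
  t11 'w' -> {0,3}, take 0 (0->0 ok)
  t12 'w' -> {0,3}, take 3 (0->3 ok)
  t13 'w' -> {0,3}, take 3 (3->3 ok)
  t14 'x' -> {4}, take 4 (3->4 ok)
  t15 'z' -> {2}, take 2 (4->2 ok)
  t16 'w' -> {0,3}, take 0 (2->0 ok)
  t17 'y' -> {1}, take 1 (0->1 ok)
  t18 'x' -> {4}, take 4 (1->4 ok)
  t19 'w' -> {0,3}, take 3 (4->3 ok)
  t20 'x' -> {4}, take 4 (3->4 ok)
  t21 'w' -> {0,3}, take 3 (4->3 ok)
  t22 'w' -> {0,3}, take 3 (3->3 ok)
  t23 'x' -> {4}, take 4 (3->4 ok)

0,0,3,3,4,2,0,0,0,0,0,0,3,3,4,2,0,1,4,3,4,3,3,4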